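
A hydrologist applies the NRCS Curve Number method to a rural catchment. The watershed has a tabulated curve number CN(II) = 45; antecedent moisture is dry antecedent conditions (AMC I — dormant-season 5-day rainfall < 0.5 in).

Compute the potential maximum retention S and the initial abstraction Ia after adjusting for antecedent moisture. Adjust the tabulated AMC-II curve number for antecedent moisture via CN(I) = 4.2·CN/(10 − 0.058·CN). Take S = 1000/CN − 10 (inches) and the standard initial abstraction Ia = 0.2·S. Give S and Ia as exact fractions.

Dry (AMC I): CN(I) = 4.2·45/(10 − 0.058·45) = 189/(739/100) = 18900/739 ≈ 25.575
S = 1000/(18900/739) − 10 = 5500/189 in ≈ 29.101 in
Ia = 0.2·(5500/189) = 1100/189 in ≈ 5.820 in

S = 5500/189 in ≈ 29.101 in; Ia = 1100/189 in ≈ 5.820 in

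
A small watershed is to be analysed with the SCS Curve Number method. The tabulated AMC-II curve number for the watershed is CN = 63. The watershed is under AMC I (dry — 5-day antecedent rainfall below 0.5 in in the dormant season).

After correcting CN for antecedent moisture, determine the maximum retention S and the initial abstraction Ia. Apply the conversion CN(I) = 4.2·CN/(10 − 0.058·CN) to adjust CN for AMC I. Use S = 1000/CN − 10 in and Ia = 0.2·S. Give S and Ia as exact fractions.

Dry (AMC I): CN(I) = 4.2·63/(10 − 0.058·63) = (1323/5)/(3173/500) = 132300/3173 ≈ 41.696
Retention S: 1000/CN − 10 with CN=41.696 → S = 18500/1323 ≈ 13.983 in
Initial abstraction Ia = S/5 = (18500/1323)/5 = 3700/1323 ≈ 2.797 in

S = 18500/1323 in ≈ 13.983 in; Ia = 3700/1323 in ≈ 2.797 in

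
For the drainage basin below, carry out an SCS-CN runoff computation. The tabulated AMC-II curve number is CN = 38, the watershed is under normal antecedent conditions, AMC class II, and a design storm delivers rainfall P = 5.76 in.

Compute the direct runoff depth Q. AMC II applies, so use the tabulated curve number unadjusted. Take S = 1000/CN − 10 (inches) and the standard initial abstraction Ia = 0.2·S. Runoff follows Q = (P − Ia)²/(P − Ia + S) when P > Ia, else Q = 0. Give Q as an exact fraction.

AMC II — tabulated CN = 38 applies directly.
S = 1000/38 − 10 = 310/19 in ≈ 16.316 in
Ia = 0.2·(310/19) = 62/19 in ≈ 3.263 in
Excess rainfall: 5.760 − 3.263 = 2.497 in; P > Ia so Q > 0
Q: (1186/475)² ÷ (8936/475) = 351649/1061150 in (≈ 0.331 in)

Q = 351649/1061150 in ≈ 0.331 in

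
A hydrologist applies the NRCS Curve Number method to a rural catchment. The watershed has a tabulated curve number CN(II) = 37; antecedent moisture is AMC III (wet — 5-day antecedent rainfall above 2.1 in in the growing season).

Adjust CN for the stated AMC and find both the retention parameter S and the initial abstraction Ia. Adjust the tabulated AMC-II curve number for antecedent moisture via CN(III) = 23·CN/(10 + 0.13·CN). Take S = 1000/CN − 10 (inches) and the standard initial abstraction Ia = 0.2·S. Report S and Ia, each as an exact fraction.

Adjust CN=37 to AMC III: 23·37/(10 + 0.13·37) → 851 ÷ (1481/100) = 85100/1481 ≈ 57.461
S = 1000/(85100/1481) − 10 = 6300/851 in ≈ 7.403 in
Ia = 0.2S: 0.2·7.403 = 1.481 in (exactly 1260/851)

S = 6300/851 in ≈ 7.403 in; Ia = 1260/851 in ≈ 1.481 in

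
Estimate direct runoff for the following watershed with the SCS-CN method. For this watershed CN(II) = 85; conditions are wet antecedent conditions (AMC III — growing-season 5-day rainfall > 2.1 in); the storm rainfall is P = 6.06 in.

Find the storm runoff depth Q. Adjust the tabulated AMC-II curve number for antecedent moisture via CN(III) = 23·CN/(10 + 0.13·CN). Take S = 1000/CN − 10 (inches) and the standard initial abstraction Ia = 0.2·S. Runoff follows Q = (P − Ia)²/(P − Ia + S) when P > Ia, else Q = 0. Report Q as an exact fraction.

CN(III) from CN(II)=85: (23·85)/(10 + 0.13·85) = 39100/421 ≈ 92.874
Retention S: 1000/CN − 10 with CN=92.874 → S = 300/391 ≈ 0.767 in
Initial abstraction Ia = S/5 = (300/391)/5 = 60/391 ≈ 0.153 in
Excess rainfall: 6.060 − 0.153 = 5.907 in; P > Ia so Q > 0
Q = (115473/19550)²/((115473/19550) + 300/391) = (13334013729/382202500)/(130473/19550) = 1481557081/283416350 in ≈ 5.227 in

Q = 1481557081/283416350 in ≈ 5.227 in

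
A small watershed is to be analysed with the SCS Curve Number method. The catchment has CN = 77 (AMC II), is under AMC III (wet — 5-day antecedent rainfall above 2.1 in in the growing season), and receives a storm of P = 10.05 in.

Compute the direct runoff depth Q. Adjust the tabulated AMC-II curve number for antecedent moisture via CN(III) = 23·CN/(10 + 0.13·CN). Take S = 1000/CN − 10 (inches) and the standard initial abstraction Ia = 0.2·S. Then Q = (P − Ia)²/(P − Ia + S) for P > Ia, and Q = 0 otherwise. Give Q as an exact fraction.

Q = 227315929/26298580 in ≈ 8.644 in

Adjust CN=77 to AMC III: 23·77/(10 + 0.13·77) → 1771 ÷ (2001/100) = 7700/87 ≈ 88.506
S = 1000/(7700/87) − 10 = 100/77 in ≈ 1.299 in
Initial abstraction Ia = S/5 = (100/77)/5 = 20/77 ≈ 0.260 in
Excess rainfall: 10.050 − 0.260 = 9.790 in; P > Ia so Q > 0
Q = (15077/1540)²/((15077/1540) + 100/77) = (227315929/2371600)/(17077/1540) = 227315929/26298580 in ≈ 8.644 in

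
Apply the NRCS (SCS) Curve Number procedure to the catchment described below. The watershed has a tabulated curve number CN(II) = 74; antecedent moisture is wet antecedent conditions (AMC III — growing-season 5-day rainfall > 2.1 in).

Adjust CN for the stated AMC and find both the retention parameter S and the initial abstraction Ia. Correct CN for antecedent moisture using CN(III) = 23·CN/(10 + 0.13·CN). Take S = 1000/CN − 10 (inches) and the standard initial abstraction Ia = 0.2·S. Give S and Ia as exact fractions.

S = 1300/851 in ≈ 1.528 in; Ia = 260/851 in ≈ 0.306 in

Adjust CN=74 to AMC III: 23·74/(10 + 0.13·74) → 1702 ÷ (981/50) = 85100/981 ≈ 86.748
S = 1000/(85100/981) − 10 = 1300/851 in ≈ 1.528 in
Ia = 0.2S: 0.2·1.528 = 0.306 in (exactly 260/851)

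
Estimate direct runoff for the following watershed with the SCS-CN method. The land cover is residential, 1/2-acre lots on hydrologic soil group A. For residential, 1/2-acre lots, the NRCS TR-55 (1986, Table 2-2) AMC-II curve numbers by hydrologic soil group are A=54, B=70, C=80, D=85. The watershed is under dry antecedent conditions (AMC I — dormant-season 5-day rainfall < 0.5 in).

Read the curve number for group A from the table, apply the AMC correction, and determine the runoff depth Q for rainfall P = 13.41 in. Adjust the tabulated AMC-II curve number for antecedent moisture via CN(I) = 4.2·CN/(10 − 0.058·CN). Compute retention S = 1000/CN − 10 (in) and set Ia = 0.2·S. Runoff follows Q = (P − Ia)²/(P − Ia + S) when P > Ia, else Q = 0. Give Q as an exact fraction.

Q = 281267940409/95275674900 in ≈ 2.952 in

NRCS table: residential, 1/2-acre lots, soil group A → CN(II) = 54
Dry (AMC I): CN(I) = 4.2·54/(10 − 0.058·54) = (1134/5)/(1717/250) = 56700/1717 ≈ 33.023
S = 1000/(56700/1717) − 10 = 11500/567 in ≈ 20.282 in
Initial abstraction Ia = S/5 = (11500/567)/5 = 2300/567 ≈ 4.056 in
Excess rainfall: 13.410 − 4.056 = 9.354 in; P > Ia so Q > 0
Q: (530347/56700)² ÷ (1680347/56700) = 281267940409/95275674900 in (≈ 2.952 in)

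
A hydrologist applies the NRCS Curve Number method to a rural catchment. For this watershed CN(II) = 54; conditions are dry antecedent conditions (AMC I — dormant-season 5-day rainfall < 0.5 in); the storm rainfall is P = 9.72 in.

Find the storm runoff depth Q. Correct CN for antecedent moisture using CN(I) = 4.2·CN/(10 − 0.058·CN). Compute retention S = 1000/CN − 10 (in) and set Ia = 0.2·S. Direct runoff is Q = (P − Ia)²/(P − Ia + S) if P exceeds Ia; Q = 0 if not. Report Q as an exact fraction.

Q = 6445038961/5213295675 in ≈ 1.236 in

Adjust CN=54 to AMC I: 4.2·54/(10 − 0.058·54) → (1134/5) ÷ (1717/250) = 56700/1717 ≈ 33.023
Max retention: S = 1000/(56700/1717) − 10 = 11500/567 in (≈ 20.282 in)
Initial abstraction Ia = S/5 = (11500/567)/5 = 2300/567 ≈ 4.056 in
Since P=9.720 > Ia=4.056: effective rainfall P−Ia = 80281/14175 in
Q: (80281/14175)² ÷ (367781/14175) = 6445038961/5213295675 in (≈ 1.236 in)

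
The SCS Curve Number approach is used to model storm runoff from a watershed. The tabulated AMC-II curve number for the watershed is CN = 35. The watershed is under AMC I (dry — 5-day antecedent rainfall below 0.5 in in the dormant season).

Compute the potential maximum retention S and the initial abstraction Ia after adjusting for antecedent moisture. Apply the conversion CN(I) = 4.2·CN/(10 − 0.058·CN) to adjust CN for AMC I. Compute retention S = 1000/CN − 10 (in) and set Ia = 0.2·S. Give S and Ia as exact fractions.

Adjust CN=35 to AMC I: 4.2·35/(10 − 0.058·35) → 147 ÷ (797/100) = 14700/797 ≈ 18.444
Max retention: S = 1000/(14700/797) − 10 = 6500/147 in (≈ 44.218 in)
Ia = 0.2S: 0.2·44.218 = 8.844 in (exactly 1300/147)

S = 6500/147 in ≈ 44.218 in; Ia = 1300/147 in ≈ 8.844 in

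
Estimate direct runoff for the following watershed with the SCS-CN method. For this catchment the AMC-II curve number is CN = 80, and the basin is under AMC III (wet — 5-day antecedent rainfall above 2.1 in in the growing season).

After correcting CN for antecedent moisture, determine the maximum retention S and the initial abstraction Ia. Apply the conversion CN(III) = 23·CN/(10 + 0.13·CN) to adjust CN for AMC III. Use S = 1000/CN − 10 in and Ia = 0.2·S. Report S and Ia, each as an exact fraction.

S = 25/23 in ≈ 1.087 in; Ia = 5/23 in ≈ 0.217 in

CN(III) from CN(II)=80: (23·80)/(10 + 0.13·80) = 4600/51 ≈ 90.196
S = 1000/(4600/51) − 10 = 25/23 in ≈ 1.087 in
Ia = 0.2S: 0.2·1.087 = 0.217 in (exactly 5/23)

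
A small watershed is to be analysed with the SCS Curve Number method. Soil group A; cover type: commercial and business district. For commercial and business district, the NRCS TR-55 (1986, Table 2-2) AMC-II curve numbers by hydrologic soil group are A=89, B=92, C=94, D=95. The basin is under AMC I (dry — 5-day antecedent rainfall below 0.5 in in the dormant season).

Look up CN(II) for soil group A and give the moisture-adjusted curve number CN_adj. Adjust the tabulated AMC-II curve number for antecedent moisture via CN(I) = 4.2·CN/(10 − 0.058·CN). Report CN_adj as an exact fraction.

NRCS table: commercial and business district, soil group A → CN(II) = 89
Dry (AMC I): CN(I) = 4.2·89/(10 − 0.058·89) = (1869/5)/(2419/500) = 186900/2419 ≈ 77.263

CN_adj = 186900/2419 ≈ 77.263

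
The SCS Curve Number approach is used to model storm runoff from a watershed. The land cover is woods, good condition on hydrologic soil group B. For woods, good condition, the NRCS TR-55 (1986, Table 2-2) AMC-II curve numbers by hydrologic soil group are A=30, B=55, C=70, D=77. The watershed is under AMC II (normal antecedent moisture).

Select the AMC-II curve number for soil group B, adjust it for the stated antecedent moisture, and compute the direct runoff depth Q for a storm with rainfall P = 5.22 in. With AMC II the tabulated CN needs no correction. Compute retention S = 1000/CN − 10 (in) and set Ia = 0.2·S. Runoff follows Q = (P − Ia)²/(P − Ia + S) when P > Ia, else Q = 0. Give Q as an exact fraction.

Q = 431649/395450 in ≈ 1.092 in

NRCS table: woods, good condition, soil group B → CN(II) = 55
CN(II) = 55; AMC II needs no correction.
Max retention: S = 1000/55 − 10 = 90/11 in (≈ 8.182 in)
Initial abstraction Ia = S/5 = (90/11)/5 = 18/11 ≈ 1.636 in
Excess rainfall: 5.220 − 1.636 = 3.584 in; P > Ia so Q > 0
Q = (1971/550)²/((1971/550) + 90/11) = (3884841/302500)/(6471/550) = 431649/395450 in ≈ 1.092 in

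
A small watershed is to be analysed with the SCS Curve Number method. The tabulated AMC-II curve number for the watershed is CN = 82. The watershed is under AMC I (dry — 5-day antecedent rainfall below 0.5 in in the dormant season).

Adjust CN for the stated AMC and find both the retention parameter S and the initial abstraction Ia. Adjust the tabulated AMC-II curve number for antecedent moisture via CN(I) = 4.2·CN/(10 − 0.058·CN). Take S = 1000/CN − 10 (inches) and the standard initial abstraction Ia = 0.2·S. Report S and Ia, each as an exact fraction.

S = 1500/287 in ≈ 5.226 in; Ia = 300/287 in ≈ 1.045 in

Dry (AMC I): CN(I) = 4.2·82/(10 − 0.058·82) = (1722/5)/(1311/250) = 28700/437 ≈ 65.675
S = 1000/(28700/437) − 10 = 1500/287 in ≈ 5.226 in
Ia = 0.2S: 0.2·5.226 = 1.045 in (exactly 300/287)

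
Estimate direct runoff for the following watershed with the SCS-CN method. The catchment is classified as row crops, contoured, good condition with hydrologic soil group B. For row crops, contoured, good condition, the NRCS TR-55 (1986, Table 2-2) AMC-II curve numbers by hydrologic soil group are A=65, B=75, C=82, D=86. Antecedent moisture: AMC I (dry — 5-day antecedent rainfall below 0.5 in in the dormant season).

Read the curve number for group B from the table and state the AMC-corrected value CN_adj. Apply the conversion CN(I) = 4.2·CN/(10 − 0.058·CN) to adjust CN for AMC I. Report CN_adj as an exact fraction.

CN_adj = 6300/113 ≈ 55.752

NRCS table: row crops, contoured, good condition, soil group B → CN(II) = 75
Adjust CN=75 to AMC I: 4.2·75/(10 − 0.058·75) → 315 ÷ (113/20) = 6300/113 ≈ 55.752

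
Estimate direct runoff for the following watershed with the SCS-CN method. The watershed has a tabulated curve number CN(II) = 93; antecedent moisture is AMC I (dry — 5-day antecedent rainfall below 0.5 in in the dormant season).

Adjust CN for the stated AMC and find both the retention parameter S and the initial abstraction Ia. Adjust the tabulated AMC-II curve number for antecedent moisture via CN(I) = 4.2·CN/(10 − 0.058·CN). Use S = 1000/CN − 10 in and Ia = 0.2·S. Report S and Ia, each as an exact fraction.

S = 500/279 in ≈ 1.792 in; Ia = 100/279 in ≈ 0.358 in

Dry (AMC I): CN(I) = 4.2·93/(10 − 0.058·93) = (1953/5)/(2303/500) = 27900/329 ≈ 84.802
Max retention: S = 1000/(27900/329) − 10 = 500/279 in (≈ 1.792 in)
Initial abstraction Ia = S/5 = (500/279)/5 = 100/279 ≈ 0.358 in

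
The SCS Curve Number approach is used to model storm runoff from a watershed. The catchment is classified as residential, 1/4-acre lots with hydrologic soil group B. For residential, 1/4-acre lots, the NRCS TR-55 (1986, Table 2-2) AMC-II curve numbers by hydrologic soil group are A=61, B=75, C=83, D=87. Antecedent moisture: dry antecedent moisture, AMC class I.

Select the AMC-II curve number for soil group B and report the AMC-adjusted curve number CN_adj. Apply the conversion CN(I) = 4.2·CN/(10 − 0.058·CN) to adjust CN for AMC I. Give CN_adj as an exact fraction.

CN_adj = 6300/113 ≈ 55.752

NRCS table: residential, 1/4-acre lots, soil group B → CN(II) = 75
Dry (AMC I): CN(I) = 4.2·75/(10 − 0.058·75) = 315/(113/20) = 6300/113 ≈ 55.752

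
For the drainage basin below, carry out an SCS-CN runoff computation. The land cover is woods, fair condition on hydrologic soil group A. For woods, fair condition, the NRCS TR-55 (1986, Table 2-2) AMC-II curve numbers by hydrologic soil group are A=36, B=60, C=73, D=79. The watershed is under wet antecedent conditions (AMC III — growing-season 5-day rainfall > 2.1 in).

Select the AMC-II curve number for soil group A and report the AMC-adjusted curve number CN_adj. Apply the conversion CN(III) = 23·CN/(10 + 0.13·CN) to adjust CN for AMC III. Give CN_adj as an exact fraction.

NRCS table: woods, fair condition, soil group A → CN(II) = 36
CN(III) from CN(II)=36: (23·36)/(10 + 0.13·36) = 20700/367 ≈ 56.403

CN_adj = 20700/367 ≈ 56.403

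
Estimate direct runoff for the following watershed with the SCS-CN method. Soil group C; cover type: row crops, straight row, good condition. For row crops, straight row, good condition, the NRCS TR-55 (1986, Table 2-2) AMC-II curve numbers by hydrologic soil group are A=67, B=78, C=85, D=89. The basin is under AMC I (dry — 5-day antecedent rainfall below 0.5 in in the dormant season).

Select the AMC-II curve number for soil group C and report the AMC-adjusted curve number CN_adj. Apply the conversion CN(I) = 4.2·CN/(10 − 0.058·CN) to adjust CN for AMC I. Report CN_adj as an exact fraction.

CN_adj = 11900/169 ≈ 70.414

NRCS table: row crops, straight row, good condition, soil group C → CN(II) = 85
Adjust CN=85 to AMC I: 4.2·85/(10 − 0.058·85) → 357 ÷ (507/100) = 11900/169 ≈ 70.414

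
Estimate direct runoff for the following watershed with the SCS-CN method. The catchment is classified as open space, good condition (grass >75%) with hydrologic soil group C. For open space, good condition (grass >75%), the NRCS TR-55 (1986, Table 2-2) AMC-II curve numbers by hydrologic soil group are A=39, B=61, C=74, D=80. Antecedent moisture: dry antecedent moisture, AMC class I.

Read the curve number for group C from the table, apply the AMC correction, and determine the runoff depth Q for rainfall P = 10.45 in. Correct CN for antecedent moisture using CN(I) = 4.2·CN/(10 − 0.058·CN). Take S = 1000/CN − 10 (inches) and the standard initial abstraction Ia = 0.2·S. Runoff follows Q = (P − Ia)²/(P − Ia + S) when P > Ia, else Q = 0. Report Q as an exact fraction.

NRCS table: open space, good condition (grass >75%), soil group C → CN(II) = 74
Adjust CN=74 to AMC I: 4.2·74/(10 − 0.058·74) → (1554/5) ÷ (1427/250) = 77700/1427 ≈ 54.450
S = 1000/(77700/1427) − 10 = 6500/777 in ≈ 8.366 in
Ia = 0.2·(6500/777) = 1300/777 in ≈ 1.673 in
Since P=10.450 > Ia=1.673: effective rainfall P−Ia = 136393/15540 in
Q = (136393/15540)²/((136393/15540) + 6500/777) = (18603050449/241491600)/(266393/15540) = 18603050449/4139747220 in ≈ 4.494 in

Q = 18603050449/4139747220 in ≈ 4.494 in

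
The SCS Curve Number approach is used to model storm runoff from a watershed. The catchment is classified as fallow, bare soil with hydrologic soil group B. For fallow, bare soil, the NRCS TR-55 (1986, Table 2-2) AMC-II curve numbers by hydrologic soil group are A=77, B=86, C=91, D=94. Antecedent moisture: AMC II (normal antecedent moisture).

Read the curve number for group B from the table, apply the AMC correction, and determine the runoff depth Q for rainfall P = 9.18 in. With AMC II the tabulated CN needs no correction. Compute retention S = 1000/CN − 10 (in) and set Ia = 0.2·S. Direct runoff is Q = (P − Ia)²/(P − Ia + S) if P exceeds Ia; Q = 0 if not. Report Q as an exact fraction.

NRCS table: fallow, bare soil, soil group B → CN(II) = 86
AMC II — tabulated CN = 86 applies directly.
Retention S: 1000/CN − 10 with CN=86.000 → S = 70/43 ≈ 1.628 in
Ia = 0.2S: 0.2·1.628 = 0.326 in (exactly 14/43)
P − Ia = 9.180 − 0.326 = 19037/2150 ≈ 8.854 in (> 0, runoff occurs)
Q: (19037/2150)² ÷ (22537/2150) = 362407369/48454550 in (≈ 7.479 in)

Q = 362407369/48454550 in ≈ 7.479 in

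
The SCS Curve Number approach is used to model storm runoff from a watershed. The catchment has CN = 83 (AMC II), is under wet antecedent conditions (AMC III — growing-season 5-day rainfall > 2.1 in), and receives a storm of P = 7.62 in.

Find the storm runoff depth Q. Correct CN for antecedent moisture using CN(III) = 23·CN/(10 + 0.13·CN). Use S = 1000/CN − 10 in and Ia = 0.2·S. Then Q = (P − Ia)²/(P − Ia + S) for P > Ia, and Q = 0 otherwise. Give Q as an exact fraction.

Q = 504567288241/75914153050 in ≈ 6.647 in

CN(III) from CN(II)=83: (23·83)/(10 + 0.13·83) = 190900/2079 ≈ 91.823
Retention S: 1000/CN − 10 with CN=91.823 → S = 1700/1909 ≈ 0.891 in
Ia = 0.2S: 0.2·0.891 = 0.178 in (exactly 340/1909)
Excess rainfall: 7.620 − 0.178 = 7.442 in; P > Ia so Q > 0
Q: (710329/95450)² ÷ (795329/95450) = 504567288241/75914153050 in (≈ 6.647 in)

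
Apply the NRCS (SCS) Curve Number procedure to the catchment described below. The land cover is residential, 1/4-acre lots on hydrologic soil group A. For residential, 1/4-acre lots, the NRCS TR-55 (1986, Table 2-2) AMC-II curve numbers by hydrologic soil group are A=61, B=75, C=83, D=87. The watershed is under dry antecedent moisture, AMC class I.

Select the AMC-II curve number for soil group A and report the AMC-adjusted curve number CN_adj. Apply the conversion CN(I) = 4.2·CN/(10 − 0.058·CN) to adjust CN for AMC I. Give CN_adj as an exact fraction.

NRCS table: residential, 1/4-acre lots, soil group A → CN(II) = 61
Adjust CN=61 to AMC I: 4.2·61/(10 − 0.058·61) → (1281/5) ÷ (3231/500) = 42700/1077 ≈ 39.647

CN_adj = 42700/1077 ≈ 39.647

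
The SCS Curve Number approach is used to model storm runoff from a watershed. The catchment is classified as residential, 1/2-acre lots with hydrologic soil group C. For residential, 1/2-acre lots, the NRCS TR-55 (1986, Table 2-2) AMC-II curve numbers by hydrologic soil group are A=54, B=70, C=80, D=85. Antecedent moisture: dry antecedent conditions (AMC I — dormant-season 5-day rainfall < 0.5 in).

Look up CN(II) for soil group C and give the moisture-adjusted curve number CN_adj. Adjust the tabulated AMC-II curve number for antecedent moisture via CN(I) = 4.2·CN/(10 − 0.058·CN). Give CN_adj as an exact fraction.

CN_adj = 4200/67 ≈ 62.687

NRCS table: residential, 1/2-acre lots, soil group C → CN(II) = 80
Adjust CN=80 to AMC I: 4.2·80/(10 − 0.058·80) → 336 ÷ (134/25) = 4200/67 ≈ 62.687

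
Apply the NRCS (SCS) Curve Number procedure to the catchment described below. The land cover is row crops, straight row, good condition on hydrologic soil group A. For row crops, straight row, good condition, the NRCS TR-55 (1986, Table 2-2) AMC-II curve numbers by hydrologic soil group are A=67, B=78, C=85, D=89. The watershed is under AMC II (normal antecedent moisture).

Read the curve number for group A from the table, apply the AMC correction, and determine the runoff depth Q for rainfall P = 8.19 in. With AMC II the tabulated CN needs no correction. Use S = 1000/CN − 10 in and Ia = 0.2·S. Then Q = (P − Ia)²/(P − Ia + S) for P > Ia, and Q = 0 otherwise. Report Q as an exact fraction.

Q = 776760843/181509700 in ≈ 4.279 in

NRCS table: row crops, straight row, good condition, soil group A → CN(II) = 67
Average conditions: CN = 67 (no AMC adjustment).
S = 1000/67 − 10 = 330/67 in ≈ 4.925 in
Ia = 0.2S: 0.2·4.925 = 0.985 in (exactly 66/67)
Excess rainfall: 8.190 − 0.985 = 7.205 in; P > Ia so Q > 0
Q = (48273/6700)²/((48273/6700) + 330/67) = (2330282529/44890000)/(81273/6700) = 776760843/181509700 in ≈ 4.279 in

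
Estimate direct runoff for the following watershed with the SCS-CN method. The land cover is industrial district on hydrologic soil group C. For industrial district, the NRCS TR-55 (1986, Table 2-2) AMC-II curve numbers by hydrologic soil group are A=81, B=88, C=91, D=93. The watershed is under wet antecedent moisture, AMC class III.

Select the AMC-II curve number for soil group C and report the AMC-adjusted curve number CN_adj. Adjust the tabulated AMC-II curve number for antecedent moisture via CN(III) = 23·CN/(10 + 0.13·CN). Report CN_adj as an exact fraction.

NRCS table: industrial district, soil group C → CN(II) = 91
Wet (AMC III): CN(III) = 23·91/(10 + 0.13·91) = 2093/(2183/100) = 209300/2183 ≈ 95.877

CN_adj = 209300/2183 ≈ 95.877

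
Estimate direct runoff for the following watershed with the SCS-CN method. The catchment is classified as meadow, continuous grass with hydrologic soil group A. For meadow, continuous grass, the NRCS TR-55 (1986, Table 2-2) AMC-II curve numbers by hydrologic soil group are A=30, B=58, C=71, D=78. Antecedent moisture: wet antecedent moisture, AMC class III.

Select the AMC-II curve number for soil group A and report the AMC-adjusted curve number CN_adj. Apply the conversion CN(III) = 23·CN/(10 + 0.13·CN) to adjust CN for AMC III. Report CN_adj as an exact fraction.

NRCS table: meadow, continuous grass, soil group A → CN(II) = 30
CN(III) from CN(II)=30: (23·30)/(10 + 0.13·30) = 6900/139 ≈ 49.640

CN_adj = 6900/139 ≈ 49.640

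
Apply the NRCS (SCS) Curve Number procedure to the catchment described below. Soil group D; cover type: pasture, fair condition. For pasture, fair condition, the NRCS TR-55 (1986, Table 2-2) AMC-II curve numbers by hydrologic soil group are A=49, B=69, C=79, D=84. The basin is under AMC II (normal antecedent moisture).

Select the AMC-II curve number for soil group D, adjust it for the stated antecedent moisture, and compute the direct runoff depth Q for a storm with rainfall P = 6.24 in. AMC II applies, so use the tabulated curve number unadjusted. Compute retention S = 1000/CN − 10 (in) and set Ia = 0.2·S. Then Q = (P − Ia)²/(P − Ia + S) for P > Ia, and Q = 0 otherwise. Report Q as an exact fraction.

NRCS table: pasture, fair condition, soil group D → CN(II) = 84
AMC II — tabulated CN = 84 applies directly.
S = 1000/84 − 10 = 40/21 in ≈ 1.905 in
Ia = 0.2·(40/21) = 8/21 in ≈ 0.381 in
Excess rainfall: 6.240 − 0.381 = 5.859 in; P > Ia so Q > 0
Runoff Q = (P−Ia)²/(P−Ia+S) = (5.859)²/(5.859+1.905) = 2365444/534975 ≈ 4.422 in

Q = 2365444/534975 in ≈ 4.422 in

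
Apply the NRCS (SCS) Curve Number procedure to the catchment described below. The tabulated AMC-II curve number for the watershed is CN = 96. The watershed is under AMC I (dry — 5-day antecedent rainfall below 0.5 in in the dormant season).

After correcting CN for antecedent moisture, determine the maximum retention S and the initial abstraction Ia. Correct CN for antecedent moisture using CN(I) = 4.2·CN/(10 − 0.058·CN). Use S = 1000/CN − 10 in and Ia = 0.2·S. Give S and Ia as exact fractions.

S = 125/126 in ≈ 0.992 in; Ia = 25/126 in ≈ 0.198 in

CN(I) from CN(II)=96: (4.2·96)/(10 − 0.058·96) = 25200/277 ≈ 90.975
S = 1000/(25200/277) − 10 = 125/126 in ≈ 0.992 in
Ia = 0.2S: 0.2·0.992 = 0.198 in (exactly 25/126)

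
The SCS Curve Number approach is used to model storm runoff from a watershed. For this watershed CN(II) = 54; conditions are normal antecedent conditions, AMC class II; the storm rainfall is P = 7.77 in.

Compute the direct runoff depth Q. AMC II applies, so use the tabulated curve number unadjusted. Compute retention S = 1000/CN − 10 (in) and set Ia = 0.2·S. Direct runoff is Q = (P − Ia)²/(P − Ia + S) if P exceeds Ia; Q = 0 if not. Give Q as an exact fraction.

Q = 268271641/106323300 in ≈ 2.523 in

CN(II) = 54; AMC II needs no correction.
Max retention: S = 1000/54 − 10 = 230/27 in (≈ 8.519 in)
Ia = 0.2·(230/27) = 46/27 in ≈ 1.704 in
Excess rainfall: 7.770 − 1.704 = 6.066 in; P > Ia so Q > 0
Q = (16379/2700)²/((16379/2700) + 230/27) = (268271641/7290000)/(39379/2700) = 268271641/106323300 in ≈ 2.523 in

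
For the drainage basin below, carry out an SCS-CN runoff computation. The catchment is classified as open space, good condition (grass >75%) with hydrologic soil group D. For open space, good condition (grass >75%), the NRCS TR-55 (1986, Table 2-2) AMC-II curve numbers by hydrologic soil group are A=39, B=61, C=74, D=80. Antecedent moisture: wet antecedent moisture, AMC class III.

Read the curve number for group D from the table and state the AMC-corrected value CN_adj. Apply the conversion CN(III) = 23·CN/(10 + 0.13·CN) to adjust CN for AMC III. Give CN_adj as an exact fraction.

NRCS table: open space, good condition (grass >75%), soil group D → CN(II) = 80
CN(III) from CN(II)=80: (23·80)/(10 + 0.13·80) = 4600/51 ≈ 90.196

CN_adj = 4600/51 ≈ 90.196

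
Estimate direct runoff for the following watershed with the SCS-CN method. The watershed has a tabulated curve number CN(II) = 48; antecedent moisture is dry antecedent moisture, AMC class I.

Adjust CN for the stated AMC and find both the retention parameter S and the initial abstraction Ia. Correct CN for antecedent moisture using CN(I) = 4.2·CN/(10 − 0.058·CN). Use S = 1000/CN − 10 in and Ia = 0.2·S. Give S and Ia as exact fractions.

Adjust CN=48 to AMC I: 4.2·48/(10 − 0.058·48) → (1008/5) ÷ (902/125) = 12600/451 ≈ 27.938
Retention S: 1000/CN − 10 with CN=27.938 → S = 1625/63 ≈ 25.794 in
Ia = 0.2S: 0.2·25.794 = 5.159 in (exactly 325/63)

S = 1625/63 in ≈ 25.794 in; Ia = 325/63 in ≈ 5.159 in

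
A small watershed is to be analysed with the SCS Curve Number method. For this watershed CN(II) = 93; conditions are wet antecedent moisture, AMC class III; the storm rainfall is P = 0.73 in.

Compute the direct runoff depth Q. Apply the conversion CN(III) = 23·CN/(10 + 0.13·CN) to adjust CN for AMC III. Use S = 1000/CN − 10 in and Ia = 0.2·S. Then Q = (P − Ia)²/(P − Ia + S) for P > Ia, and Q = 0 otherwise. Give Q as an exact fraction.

CN(III) from CN(II)=93: (23·93)/(10 + 0.13·93) = 213900/2209 ≈ 96.831
S = 1000/(213900/2209) − 10 = 700/2139 in ≈ 0.327 in
Ia = 0.2·(700/2139) = 140/2139 in ≈ 0.065 in
P − Ia = 0.730 − 0.065 = 142147/213900 ≈ 0.665 in (> 0, runoff occurs)
Q = (142147/213900)²/((142147/213900) + 700/2139) = (20205769609/45753210000)/(212147/213900) = 20205769609/45378243300 in ≈ 0.445 in

Q = 20205769609/45378243300 in ≈ 0.445 in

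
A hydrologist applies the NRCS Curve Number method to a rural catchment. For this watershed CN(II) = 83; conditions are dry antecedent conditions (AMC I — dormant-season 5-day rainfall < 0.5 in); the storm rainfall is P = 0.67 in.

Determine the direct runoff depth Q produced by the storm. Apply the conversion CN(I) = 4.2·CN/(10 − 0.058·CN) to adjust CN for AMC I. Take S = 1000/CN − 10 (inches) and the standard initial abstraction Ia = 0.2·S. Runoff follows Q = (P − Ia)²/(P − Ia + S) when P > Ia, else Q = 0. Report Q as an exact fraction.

Dry (AMC I): CN(I) = 4.2·83/(10 − 0.058·83) = (1743/5)/(2593/500) = 174300/2593 ≈ 67.219
Retention S: 1000/CN − 10 with CN=67.219 → S = 8500/1743 ≈ 4.877 in
Ia = 0.2·(8500/1743) = 1700/1743 in ≈ 0.975 in
P = 0.670 ≤ Ia = 0.975 in: entire storm abstracted, Q = 0.

Q = 0 in ≈ 0.000 in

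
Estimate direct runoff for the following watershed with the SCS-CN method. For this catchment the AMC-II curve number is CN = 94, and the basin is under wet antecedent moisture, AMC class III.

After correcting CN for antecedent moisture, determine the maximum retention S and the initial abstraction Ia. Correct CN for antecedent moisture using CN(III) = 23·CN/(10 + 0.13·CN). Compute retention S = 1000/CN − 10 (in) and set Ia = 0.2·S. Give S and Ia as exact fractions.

Adjust CN=94 to AMC III: 23·94/(10 + 0.13·94) → 2162 ÷ (1111/50) = 108100/1111 ≈ 97.300
Max retention: S = 1000/(108100/1111) − 10 = 300/1081 in (≈ 0.278 in)
Ia = 0.2S: 0.2·0.278 = 0.056 in (exactly 60/1081)

S = 300/1081 in ≈ 0.278 in; Ia = 60/1081 in ≈ 0.056 in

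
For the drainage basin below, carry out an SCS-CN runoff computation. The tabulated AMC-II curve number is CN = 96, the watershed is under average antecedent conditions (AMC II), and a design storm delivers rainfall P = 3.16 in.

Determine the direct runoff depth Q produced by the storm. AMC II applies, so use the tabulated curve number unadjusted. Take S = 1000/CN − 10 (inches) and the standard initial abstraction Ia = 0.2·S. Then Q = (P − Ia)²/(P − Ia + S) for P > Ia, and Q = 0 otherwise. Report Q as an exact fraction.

Q = 851929/314400 in ≈ 2.710 in

Average conditions: CN = 96 (no AMC adjustment).
S = 1000/96 − 10 = 5/12 in ≈ 0.417 in
Ia = 0.2·(5/12) = 1/12 in ≈ 0.083 in
Since P=3.160 > Ia=0.083: effective rainfall P−Ia = 923/300 in
Q: (923/300)² ÷ (262/75) = 851929/314400 in (≈ 2.710 in)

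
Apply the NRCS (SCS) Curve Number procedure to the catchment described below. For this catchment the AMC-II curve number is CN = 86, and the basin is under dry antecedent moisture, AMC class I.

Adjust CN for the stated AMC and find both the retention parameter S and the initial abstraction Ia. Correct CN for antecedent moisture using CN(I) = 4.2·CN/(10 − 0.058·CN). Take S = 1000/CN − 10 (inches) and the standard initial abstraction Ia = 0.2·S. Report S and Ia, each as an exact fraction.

Adjust CN=86 to AMC I: 4.2·86/(10 − 0.058·86) → (1806/5) ÷ (1253/250) = 12900/179 ≈ 72.067
Max retention: S = 1000/(12900/179) − 10 = 500/129 in (≈ 3.876 in)
Initial abstraction Ia = S/5 = (500/129)/5 = 100/129 ≈ 0.775 in

S = 500/129 in ≈ 3.876 in; Ia = 100/129 in ≈ 0.775 in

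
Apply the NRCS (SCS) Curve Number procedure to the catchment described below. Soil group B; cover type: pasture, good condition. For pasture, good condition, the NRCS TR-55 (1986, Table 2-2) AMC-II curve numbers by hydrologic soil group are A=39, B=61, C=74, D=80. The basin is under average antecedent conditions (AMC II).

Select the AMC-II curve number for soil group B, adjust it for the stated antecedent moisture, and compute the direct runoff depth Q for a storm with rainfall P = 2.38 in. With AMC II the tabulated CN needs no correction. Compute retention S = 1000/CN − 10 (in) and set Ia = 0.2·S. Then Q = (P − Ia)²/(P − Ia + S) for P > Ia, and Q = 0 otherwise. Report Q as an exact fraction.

NRCS table: pasture, good condition, soil group B → CN(II) = 61
AMC II — tabulated CN = 61 applies directly.
Max retention: S = 1000/61 − 10 = 390/61 in (≈ 6.393 in)
Ia = 0.2·(390/61) = 78/61 in ≈ 1.279 in
Excess rainfall: 2.380 − 1.279 = 1.101 in; P > Ia so Q > 0
Q: (3359/3050)² ÷ (22859/3050) = 11282881/69719950 in (≈ 0.162 in)

Q = 11282881/69719950 in ≈ 0.162 in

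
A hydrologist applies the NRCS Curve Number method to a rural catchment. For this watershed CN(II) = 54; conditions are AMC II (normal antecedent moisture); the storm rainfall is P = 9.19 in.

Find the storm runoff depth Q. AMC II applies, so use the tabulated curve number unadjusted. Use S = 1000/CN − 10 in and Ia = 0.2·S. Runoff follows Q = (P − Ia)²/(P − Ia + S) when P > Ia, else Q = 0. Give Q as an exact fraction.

Q = 408565369/116675100 in ≈ 3.502 in

CN(II) = 54; AMC II needs no correction.
S = 1000/54 − 10 = 230/27 in ≈ 8.519 in
Initial abstraction Ia = S/5 = (230/27)/5 = 46/27 ≈ 1.704 in
Since P=9.190 > Ia=1.704: effective rainfall P−Ia = 20213/2700 in
Runoff Q = (P−Ia)²/(P−Ia+S) = (7.486)²/(7.486+8.519) = 408565369/116675100 ≈ 3.502 in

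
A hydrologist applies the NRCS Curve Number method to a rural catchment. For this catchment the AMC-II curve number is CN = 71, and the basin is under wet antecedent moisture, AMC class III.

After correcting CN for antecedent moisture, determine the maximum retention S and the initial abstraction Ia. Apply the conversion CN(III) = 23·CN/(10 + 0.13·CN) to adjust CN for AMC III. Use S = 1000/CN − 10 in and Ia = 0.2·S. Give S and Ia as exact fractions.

CN(III) from CN(II)=71: (23·71)/(10 + 0.13·71) = 163300/1923 ≈ 84.919
S = 1000/(163300/1923) − 10 = 2900/1633 in ≈ 1.776 in
Initial abstraction Ia = S/5 = (2900/1633)/5 = 580/1633 ≈ 0.355 in

S = 2900/1633 in ≈ 1.776 in; Ia = 580/1633 in ≈ 0.355 in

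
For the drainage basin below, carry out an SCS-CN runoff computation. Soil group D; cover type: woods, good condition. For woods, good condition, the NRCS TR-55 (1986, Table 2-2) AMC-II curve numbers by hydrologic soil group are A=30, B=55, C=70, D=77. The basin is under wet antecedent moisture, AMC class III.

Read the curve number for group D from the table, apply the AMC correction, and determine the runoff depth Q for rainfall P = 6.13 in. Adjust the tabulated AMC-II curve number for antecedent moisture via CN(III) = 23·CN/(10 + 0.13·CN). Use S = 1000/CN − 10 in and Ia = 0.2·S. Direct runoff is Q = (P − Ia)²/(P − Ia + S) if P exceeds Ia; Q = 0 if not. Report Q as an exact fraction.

Q = 2043130401/425047700 in ≈ 4.807 in

NRCS table: woods, good condition, soil group D → CN(II) = 77
Wet (AMC III): CN(III) = 23·77/(10 + 0.13·77) = 1771/(2001/100) = 7700/87 ≈ 88.506
Max retention: S = 1000/(7700/87) − 10 = 100/77 in (≈ 1.299 in)
Initial abstraction Ia = S/5 = (100/77)/5 = 20/77 ≈ 0.260 in
Excess rainfall: 6.130 − 0.260 = 5.870 in; P > Ia so Q > 0
Q = (45201/7700)²/((45201/7700) + 100/77) = (2043130401/59290000)/(55201/7700) = 2043130401/425047700 in ≈ 4.807 in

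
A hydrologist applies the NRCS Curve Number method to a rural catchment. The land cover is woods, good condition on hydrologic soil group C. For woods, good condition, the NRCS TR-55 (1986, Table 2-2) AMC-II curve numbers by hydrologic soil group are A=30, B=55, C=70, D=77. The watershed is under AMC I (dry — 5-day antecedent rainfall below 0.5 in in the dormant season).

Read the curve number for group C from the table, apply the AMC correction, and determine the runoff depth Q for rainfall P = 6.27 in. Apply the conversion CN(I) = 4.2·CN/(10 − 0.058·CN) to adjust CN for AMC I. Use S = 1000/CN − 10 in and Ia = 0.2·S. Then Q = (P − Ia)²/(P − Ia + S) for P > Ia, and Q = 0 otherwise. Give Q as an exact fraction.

Q = 429442729/346542700 in ≈ 1.239 in

NRCS table: woods, good condition, soil group C → CN(II) = 70
CN(I) from CN(II)=70: (4.2·70)/(10 − 0.058·70) = 4900/99 ≈ 49.495
Retention S: 1000/CN − 10 with CN=49.495 → S = 500/49 ≈ 10.204 in
Ia = 0.2S: 0.2·10.204 = 2.041 in (exactly 100/49)
P − Ia = 6.270 − 2.041 = 20723/4900 ≈ 4.229 in (> 0, runoff occurs)
Runoff Q = (P−Ia)²/(P−Ia+S) = (4.229)²/(4.229+10.204) = 429442729/346542700 ≈ 1.239 in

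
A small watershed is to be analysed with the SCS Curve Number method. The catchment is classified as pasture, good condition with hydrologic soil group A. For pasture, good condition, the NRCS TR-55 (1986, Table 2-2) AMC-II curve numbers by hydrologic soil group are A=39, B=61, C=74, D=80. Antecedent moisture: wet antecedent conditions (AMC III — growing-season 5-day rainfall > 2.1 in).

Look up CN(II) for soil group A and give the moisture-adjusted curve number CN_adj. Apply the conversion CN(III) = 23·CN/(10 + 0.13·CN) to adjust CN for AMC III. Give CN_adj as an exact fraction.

CN_adj = 89700/1507 ≈ 59.522

NRCS table: pasture, good condition, soil group A → CN(II) = 39
CN(III) from CN(II)=39: (23·39)/(10 + 0.13·39) = 89700/1507 ≈ 59.522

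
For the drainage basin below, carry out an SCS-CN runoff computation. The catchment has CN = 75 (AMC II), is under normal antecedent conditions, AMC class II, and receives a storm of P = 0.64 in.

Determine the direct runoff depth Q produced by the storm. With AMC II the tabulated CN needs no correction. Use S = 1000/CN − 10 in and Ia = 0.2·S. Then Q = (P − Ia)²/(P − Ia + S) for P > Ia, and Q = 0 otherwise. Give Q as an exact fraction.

AMC II — tabulated CN = 75 applies directly.
Max retention: S = 1000/75 − 10 = 10/3 in (≈ 3.333 in)
Ia = 0.2S: 0.2·3.333 = 0.667 in (exactly 2/3)
P = 0.640 ≤ Ia = 0.667 in: entire storm abstracted, Q = 0.

Q = 0 in ≈ 0.000 in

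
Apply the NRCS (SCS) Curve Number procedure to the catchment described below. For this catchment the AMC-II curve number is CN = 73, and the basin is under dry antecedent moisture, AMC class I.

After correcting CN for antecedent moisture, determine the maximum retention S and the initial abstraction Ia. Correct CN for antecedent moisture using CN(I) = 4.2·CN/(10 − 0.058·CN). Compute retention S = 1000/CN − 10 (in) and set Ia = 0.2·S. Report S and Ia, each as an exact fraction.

CN(I) from CN(II)=73: (4.2·73)/(10 − 0.058·73) = 51100/961 ≈ 53.174
S = 1000/(51100/961) − 10 = 4500/511 in ≈ 8.806 in
Ia = 0.2S: 0.2·8.806 = 1.761 in (exactly 900/511)

S = 4500/511 in ≈ 8.806 in; Ia = 900/511 in ≈ 1.761 in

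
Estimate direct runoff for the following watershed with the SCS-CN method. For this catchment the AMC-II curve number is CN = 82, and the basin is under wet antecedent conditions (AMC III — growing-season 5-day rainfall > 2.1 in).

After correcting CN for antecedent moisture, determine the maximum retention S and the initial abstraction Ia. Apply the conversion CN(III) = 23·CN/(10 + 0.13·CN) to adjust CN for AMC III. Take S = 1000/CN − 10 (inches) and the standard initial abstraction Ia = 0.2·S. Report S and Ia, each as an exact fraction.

Adjust CN=82 to AMC III: 23·82/(10 + 0.13·82) → 1886 ÷ (1033/50) = 94300/1033 ≈ 91.288
Max retention: S = 1000/(94300/1033) − 10 = 900/943 in (≈ 0.954 in)
Initial abstraction Ia = S/5 = (900/943)/5 = 180/943 ≈ 0.191 in

S = 900/943 in ≈ 0.954 in; Ia = 180/943 in ≈ 0.191 in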